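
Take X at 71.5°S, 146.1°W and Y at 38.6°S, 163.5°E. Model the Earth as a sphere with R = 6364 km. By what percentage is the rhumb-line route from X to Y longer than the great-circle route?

Great circle: σ = 0.7232 rad → d_gc = Rσ = 4602.3 km
Rhumb: Δφ = +0.5742, Δλ = -0.8796, Δψ = +1.0835, q = Δφ/Δψ = 0.5299 → d_rh = R√(Δφ²+q²Δλ²) = 4706.9 km
Excess = (4706.9 − 4602.3) / 4602.3 = 104.6 / 4602.3 = 2.27% ≈ 2.3%

2.3%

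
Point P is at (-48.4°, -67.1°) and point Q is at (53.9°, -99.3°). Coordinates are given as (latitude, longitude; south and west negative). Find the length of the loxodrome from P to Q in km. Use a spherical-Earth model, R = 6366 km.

Rhumb course C = atan2(Δλ, Δψ) with Δψ = ln[tan(π/4+φ₂/2)/tan(π/4+φ₁/2)] = +2.0892, Δλ = -0.5620 → C = 344.94°
d = R·|Δφ| / |cos C| = 6366·1.78547 / 0.96567 = 11770 km

11770 km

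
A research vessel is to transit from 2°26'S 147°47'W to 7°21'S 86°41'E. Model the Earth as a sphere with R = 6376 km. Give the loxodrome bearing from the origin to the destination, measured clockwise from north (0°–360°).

Meridional parts: M(φ₁)=-0.0425, M(φ₂)=-0.1286 → ΔM = -0.0862;  Δλ = -2.1910 rad
tan C = Δλ / ΔM = +25.4313 → C = 267.75°

267.7°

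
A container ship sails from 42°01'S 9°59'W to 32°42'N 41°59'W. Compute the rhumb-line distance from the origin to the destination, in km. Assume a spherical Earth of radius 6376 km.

8940 km

Δψ = ln[tan(π/4+φ₂/2)/tan(π/4+φ₁/2)] = +1.4141;  Δφ = +1.3041 rad,  Δλ = -0.5585 rad
q = Δφ/Δψ = 0.9222
d = R·√(Δφ² + q²Δλ²) = 6376·1.40208 = 8940 km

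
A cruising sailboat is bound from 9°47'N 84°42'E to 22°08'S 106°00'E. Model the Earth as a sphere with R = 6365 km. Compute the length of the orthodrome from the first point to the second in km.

cos σ = sin φ₁ sin φ₂ + cos φ₁ cos φ₂ cos Δλ
      = sin(9.78°)sin(-22.13°) + cos(9.78°)cos(-22.13°)cos(21.30°) = 0.7865
σ = 38.144° → d = Rσ = 6365·0.66573 = 4237 km

4237 km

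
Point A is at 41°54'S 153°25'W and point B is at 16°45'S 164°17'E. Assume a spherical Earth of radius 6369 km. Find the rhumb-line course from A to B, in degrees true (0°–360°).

304.6°

Δψ = ln[tan(π/4+φ₂/2)/tan(π/4+φ₁/2)] = +0.5102
Δλ = -0.7383 rad (taken the short way round)
course = atan2(Δλ, Δψ) = 304.65°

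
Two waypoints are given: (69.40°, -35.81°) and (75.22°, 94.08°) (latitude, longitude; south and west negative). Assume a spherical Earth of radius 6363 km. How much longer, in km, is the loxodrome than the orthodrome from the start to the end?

Great circle: cos σ = sin φ₁ sin φ₂ + cos φ₁ cos φ₂ cos Δλ,  σ = 0.5595 rad → d_gc = 3560.1 km
Rhumb line: Δψ = +0.3373, q = Δφ/Δψ = 0.3011, d_rh = R√(Δφ²+q²Δλ²) = 4391.9 km
Excess = 4391.9 − 3560.1 = 831.8 ≈ 832 km

832 km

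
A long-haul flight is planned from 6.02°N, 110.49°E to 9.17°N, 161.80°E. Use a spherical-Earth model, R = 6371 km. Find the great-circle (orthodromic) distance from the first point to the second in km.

Haversine: a = sin²(Δφ/2)+cos φ₁ cos φ₂ sin²(Δλ/2) = 0.18479;  σ = 2·atan2(√a,√(1−a))
σ = 50.918° → d = Rσ = 6371·0.88869 = 5662 km

5662 km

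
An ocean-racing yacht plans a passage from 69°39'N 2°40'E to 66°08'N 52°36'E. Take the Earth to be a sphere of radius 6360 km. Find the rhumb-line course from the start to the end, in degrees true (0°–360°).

100.6°

Δψ = ln[tan(π/4+φ₂/2)/tan(π/4+φ₁/2)] = -0.1634
Δλ = +0.8715 rad (taken the short way round)
course = atan2(Δλ, Δψ) = 100.62°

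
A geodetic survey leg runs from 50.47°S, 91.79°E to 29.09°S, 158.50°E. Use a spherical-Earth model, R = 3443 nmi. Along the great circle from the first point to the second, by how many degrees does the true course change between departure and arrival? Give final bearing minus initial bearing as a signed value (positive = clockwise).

-46.4°

At departure: θ₁ = atan2(sin Δλ cos φ₂, cos φ₁ sin φ₂ − sin φ₁ cos φ₂ cos Δλ) = 93.06°
At arrival: θ₂ = atan2(sin Δλ cos φ₁, −cos φ₂ sin φ₁ + sin φ₂ cos φ₁ cos Δλ) = 46.66°
Δθ = θ₂ − θ₁ = -46.4°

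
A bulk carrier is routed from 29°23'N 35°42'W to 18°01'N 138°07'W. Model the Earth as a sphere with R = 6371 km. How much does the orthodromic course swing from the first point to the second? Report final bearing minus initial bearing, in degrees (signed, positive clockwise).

Initial bearing θ₁ = atan2(sin Δλ cos φ₂, cos φ₁ sin φ₂ − sin φ₁ cos φ₂ cos Δλ) = 291.71°
Final bearing θ₂ = (initial bearing from the destination back to the start) + 180° = 238.35°
Δθ = θ₂ − θ₁ = -53.4°

-53.4°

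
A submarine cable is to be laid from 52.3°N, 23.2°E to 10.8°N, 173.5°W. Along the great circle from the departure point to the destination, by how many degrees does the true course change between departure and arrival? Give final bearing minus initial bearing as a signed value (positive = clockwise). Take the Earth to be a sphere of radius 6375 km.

+150.6°

Initial bearing θ₁ = atan2(sin Δλ cos φ₂, cos φ₁ sin φ₂ − sin φ₁ cos φ₂ cos Δλ) = 18.19°
Final bearing θ₂ = (initial bearing from the destination back to the start) + 180° = 168.79°
Δθ = θ₂ − θ₁ = +150.6°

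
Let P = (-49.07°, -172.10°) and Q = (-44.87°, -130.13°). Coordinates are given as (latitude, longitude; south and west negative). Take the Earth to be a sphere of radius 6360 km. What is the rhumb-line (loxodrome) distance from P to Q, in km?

3211 km

Rhumb course C = atan2(Δλ, Δψ) with Δψ = ln[tan(π/4+φ₂/2)/tan(π/4+φ₁/2)] = +0.1075, Δλ = +0.7325 → C = 81.65°
d = R·|Δφ| / |cos C| = 6360·0.07330 / 0.14520 = 3211 km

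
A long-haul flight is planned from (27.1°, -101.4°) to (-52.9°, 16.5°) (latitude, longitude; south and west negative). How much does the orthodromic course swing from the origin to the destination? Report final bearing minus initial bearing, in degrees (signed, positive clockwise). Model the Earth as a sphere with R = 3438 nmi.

-51.7°

At departure: θ₁ = atan2(sin Δλ cos φ₂, cos φ₁ sin φ₂ − sin φ₁ cos φ₂ cos Δλ) = 137.48°
At arrival: θ₂ = atan2(sin Δλ cos φ₁, −cos φ₂ sin φ₁ + sin φ₂ cos φ₁ cos Δλ) = 85.82°
Δθ = θ₂ − θ₁ = -51.7°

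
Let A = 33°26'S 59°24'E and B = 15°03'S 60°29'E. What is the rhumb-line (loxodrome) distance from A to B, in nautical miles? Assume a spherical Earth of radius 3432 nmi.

1103 nmi

Rhumb course C = atan2(Δλ, Δψ) with Δψ = ln[tan(π/4+φ₂/2)/tan(π/4+φ₁/2)] = +0.3540, Δλ = +0.0189 → C = 3.06°
d = R·|Δφ| / |cos C| = 3432·0.32085 / 0.99858 = 1103 nmi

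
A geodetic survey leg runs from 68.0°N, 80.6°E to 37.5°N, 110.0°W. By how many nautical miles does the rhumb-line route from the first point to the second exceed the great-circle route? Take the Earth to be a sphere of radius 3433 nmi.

1639 nmi

Great circle: cos σ = sin φ₁ sin φ₂ + cos φ₁ cos φ₂ cos Δλ,  σ = 1.2950 rad → d_gc = 4445.7 nmi
Rhumb line: Δψ = -0.9310, q = Δφ/Δψ = 0.5718, d_rh = R√(Δφ²+q²Δλ²) = 6084.5 nmi
Excess = 6084.5 − 4445.7 = 1638.8 ≈ 1639 nmi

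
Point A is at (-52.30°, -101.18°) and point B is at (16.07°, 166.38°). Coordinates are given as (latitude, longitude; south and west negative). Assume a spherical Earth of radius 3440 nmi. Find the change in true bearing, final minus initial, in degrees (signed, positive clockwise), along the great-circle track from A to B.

+42.8°

Initial bearing θ₁ = atan2(sin Δλ cos φ₂, cos φ₁ sin φ₂ − sin φ₁ cos φ₂ cos Δλ) = 278.12°
Final bearing θ₂ = (initial bearing from the destination back to the start) + 180° = 320.95°
Δθ = θ₂ − θ₁ = +42.8°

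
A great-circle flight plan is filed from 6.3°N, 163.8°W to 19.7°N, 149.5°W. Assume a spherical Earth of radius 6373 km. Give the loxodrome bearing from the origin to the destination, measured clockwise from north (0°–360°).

Meridional parts: M(φ₁)=+0.1102, M(φ₂)=+0.3508 → ΔM = +0.2406;  Δλ = +0.2496 rad
tan C = Δλ / ΔM = +1.0372 → C = 46.05°

46.0°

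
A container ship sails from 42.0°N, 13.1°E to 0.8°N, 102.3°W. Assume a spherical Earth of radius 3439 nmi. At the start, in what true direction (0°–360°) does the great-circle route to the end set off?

N = sin Δλ·cos φ₂ = -0.9032;  D = cos φ₁ sin φ₂ − sin φ₁ cos φ₂ cos Δλ = +0.2974
initial course = atan2(N, D) = 288.22°

288.2°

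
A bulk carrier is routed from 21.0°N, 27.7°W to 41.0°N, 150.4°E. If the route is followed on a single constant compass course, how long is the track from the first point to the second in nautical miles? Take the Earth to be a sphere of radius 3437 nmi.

9156 nmi

Δψ = ln[tan(π/4+φ₂/2)/tan(π/4+φ₁/2)] = +0.4109;  Δφ = +0.3491 rad,  Δλ = +3.1084 rad
q = Δφ/Δψ = 0.8496
d = R·√(Δφ² + q²Δλ²) = 3437·2.66394 = 9156 nmi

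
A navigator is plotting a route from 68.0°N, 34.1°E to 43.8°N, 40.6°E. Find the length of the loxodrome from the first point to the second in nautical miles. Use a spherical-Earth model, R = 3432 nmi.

1465 nmi

Rhumb course C = atan2(Δλ, Δψ) with Δψ = ln[tan(π/4+φ₂/2)/tan(π/4+φ₁/2)] = -0.7859, Δλ = +0.1134 → C = 171.79°
d = R·|Δφ| / |cos C| = 3432·0.42237 / 0.98974 = 1465 nmi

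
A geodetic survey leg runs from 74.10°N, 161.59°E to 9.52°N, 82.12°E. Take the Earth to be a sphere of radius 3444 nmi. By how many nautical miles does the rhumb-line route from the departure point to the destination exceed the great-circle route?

212 nmi

Great circle: cos σ = sin φ₁ sin φ₂ + cos φ₁ cos φ₂ cos Δλ,  σ = 1.3608 rad → d_gc = 4686.6 nmi
Rhumb line: Δψ = -1.8017, q = Δφ/Δψ = 0.6256, d_rh = R√(Δφ²+q²Δλ²) = 4898.9 nmi
Excess = 4898.9 − 4686.6 = 212.3 ≈ 212 nmi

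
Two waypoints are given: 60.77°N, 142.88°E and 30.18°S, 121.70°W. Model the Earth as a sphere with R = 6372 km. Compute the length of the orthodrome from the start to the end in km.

13189 km

Haversine: a = sin²(Δφ/2)+cos φ₁ cos φ₂ sin²(Δλ/2) = 0.73929;  σ = 2·atan2(√a,√(1−a))
σ = 118.593° → d = Rσ = 6372·2.06983 = 13189 km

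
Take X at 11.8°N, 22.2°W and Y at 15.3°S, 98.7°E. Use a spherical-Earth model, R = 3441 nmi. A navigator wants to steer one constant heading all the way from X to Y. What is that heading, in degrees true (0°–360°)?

Δψ = ln[tan(π/4+φ₂/2)/tan(π/4+φ₁/2)] = -0.4777
Δλ = +2.1101 rad (taken the short way round)
course = atan2(Δλ, Δψ) = 102.76°

102.8°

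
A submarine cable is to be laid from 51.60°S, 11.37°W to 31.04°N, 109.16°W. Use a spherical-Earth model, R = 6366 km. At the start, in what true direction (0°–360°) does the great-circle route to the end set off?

285.1°

N = sin Δλ·cos φ₂ = -0.8489;  D = cos φ₁ sin φ₂ − sin φ₁ cos φ₂ cos Δλ = +0.2293
initial course = atan2(N, D) = 285.11°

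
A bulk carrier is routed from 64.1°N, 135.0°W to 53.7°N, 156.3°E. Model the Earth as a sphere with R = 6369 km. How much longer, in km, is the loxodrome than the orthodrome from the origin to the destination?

183 km

Great circle: cos σ = sin φ₁ sin φ₂ + cos φ₁ cos φ₂ cos Δλ,  σ = 0.6113 rad → d_gc = 3893.3 km
Rhumb line: Δψ = -0.3546, q = Δφ/Δψ = 0.5119, d_rh = R√(Δφ²+q²Δλ²) = 4076.5 km
Excess = 4076.5 − 3893.3 = 183.2 ≈ 183 km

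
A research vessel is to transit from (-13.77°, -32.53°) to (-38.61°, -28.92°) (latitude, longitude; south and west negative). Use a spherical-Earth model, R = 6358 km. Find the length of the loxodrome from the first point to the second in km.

2779 km

Rhumb course C = atan2(Δλ, Δψ) with Δψ = ln[tan(π/4+φ₂/2)/tan(π/4+φ₁/2)] = -0.4889, Δλ = +0.0630 → C = 172.66°
d = R·|Δφ| / |cos C| = 6358·0.43354 / 0.99180 = 2779 km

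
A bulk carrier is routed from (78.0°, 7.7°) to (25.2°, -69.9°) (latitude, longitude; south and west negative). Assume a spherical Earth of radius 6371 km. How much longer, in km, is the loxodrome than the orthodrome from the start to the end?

366 km

Great circle: cos σ = sin φ₁ sin φ₂ + cos φ₁ cos φ₂ cos Δλ,  σ = 1.0963 rad → d_gc = 6984.7 km
Rhumb line: Δψ = -1.7981, q = Δφ/Δψ = 0.5125, d_rh = R√(Δφ²+q²Δλ²) = 7350.3 km
Excess = 7350.3 − 6984.7 = 365.6 ≈ 366 km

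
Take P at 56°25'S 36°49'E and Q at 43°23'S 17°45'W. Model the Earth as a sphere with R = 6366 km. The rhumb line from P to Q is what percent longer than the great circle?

Great circle: σ = 0.6346 rad → d_gc = Rσ = 4040.0 km
Rhumb: Δφ = +0.2275, Δλ = -0.9524, Δψ = +0.3561, q = Δφ/Δψ = 0.6388 → d_rh = R√(Δφ²+q²Δλ²) = 4134.7 km
Excess = (4134.7 − 4040.0) / 4040.0 = 94.7 / 4040.0 = 2.34% ≈ 2.3%

2.3%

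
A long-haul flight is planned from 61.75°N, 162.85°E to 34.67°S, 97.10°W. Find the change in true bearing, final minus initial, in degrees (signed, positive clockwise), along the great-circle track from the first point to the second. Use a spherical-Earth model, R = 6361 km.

At departure: θ₁ = atan2(sin Δλ cos φ₂, cos φ₁ sin φ₂ − sin φ₁ cos φ₂ cos Δλ) = 100.00°
At arrival: θ₂ = atan2(sin Δλ cos φ₁, −cos φ₂ sin φ₁ + sin φ₂ cos φ₁ cos Δλ) = 145.48°
Δθ = θ₂ − θ₁ = +45.5°

+45.5°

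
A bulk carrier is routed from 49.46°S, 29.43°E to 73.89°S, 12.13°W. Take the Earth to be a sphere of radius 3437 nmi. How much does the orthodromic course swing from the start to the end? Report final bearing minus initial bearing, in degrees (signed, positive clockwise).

+37.7°

At departure: θ₁ = atan2(sin Δλ cos φ₂, cos φ₁ sin φ₂ − sin φ₁ cos φ₂ cos Δλ) = 201.53°
At arrival: θ₂ = atan2(sin Δλ cos φ₁, −cos φ₂ sin φ₁ + sin φ₂ cos φ₁ cos Δλ) = 239.27°
Δθ = θ₂ − θ₁ = +37.7°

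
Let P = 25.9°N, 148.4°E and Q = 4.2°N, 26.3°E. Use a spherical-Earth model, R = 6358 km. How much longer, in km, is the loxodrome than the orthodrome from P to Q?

298 km

Great circle: cos σ = sin φ₁ sin φ₂ + cos φ₁ cos φ₂ cos Δλ,  σ = 2.0317 rad → d_gc = 12917.5 km
Rhumb line: Δψ = -0.3949, q = Δφ/Δψ = 0.9591, d_rh = R√(Δφ²+q²Δλ²) = 13215.8 km
Excess = 13215.8 − 12917.5 = 298.3 ≈ 298 km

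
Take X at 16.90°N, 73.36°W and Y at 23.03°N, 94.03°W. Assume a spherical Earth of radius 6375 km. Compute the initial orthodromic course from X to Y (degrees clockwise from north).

N = sin Δλ·cos φ₂ = -0.3249;  D = cos φ₁ sin φ₂ − sin φ₁ cos φ₂ cos Δλ = +0.1240
initial course = atan2(N, D) = 290.89°

290.9°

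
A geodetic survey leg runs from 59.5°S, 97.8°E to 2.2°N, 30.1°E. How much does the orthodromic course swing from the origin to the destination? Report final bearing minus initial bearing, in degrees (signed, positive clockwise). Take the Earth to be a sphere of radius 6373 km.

+41.1°

At departure: θ₁ = atan2(sin Δλ cos φ₂, cos φ₁ sin φ₂ − sin φ₁ cos φ₂ cos Δλ) = 290.53°
At arrival: θ₂ = atan2(sin Δλ cos φ₁, −cos φ₂ sin φ₁ + sin φ₂ cos φ₁ cos Δλ) = 331.60°
Δθ = θ₂ − θ₁ = +41.1°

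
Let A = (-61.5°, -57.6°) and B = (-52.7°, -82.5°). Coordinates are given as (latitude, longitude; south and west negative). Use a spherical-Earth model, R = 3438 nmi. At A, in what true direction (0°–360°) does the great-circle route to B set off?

θ = atan2( sin Δλ·cos φ₂ ,  cos φ₁ sin φ₂ − sin φ₁ cos φ₂ cos Δλ )
  = atan2(-0.2551, +0.1035) = 292.08°

292.1°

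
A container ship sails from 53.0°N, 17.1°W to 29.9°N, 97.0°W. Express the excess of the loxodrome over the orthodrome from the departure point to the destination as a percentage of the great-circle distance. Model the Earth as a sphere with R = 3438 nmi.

4.2%

Great circle: σ = 1.0592 rad → d_gc = Rσ = 3641.4 nmi
Rhumb: Δφ = -0.4032, Δλ = -1.3945, Δψ = -0.5475, q = Δφ/Δψ = 0.7363 → d_rh = R√(Δφ²+q²Δλ²) = 3792.6 nmi
Excess = (3792.6 − 3641.4) / 3641.4 = 151.2 / 3641.4 = 4.152% ≈ 4.2%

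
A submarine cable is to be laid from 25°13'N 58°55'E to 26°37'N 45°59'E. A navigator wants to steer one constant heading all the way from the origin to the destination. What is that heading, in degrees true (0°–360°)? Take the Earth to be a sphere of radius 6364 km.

Meridional parts: M(φ₁)=+0.4551, M(φ₂)=+0.4822 → ΔM = +0.0272;  Δλ = -0.2257 rad
tan C = Δλ / ΔM = -8.3087 → C = 276.86°

276.9°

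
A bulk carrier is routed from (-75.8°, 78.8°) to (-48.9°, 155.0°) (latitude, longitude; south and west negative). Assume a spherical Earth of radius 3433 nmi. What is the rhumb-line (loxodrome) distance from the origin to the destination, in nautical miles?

Δψ = ln[tan(π/4+φ₂/2)/tan(π/4+φ₁/2)] = +1.1018;  Δφ = +0.4695 rad,  Δλ = +1.3299 rad
q = Δφ/Δψ = 0.4261
d = R·√(Δφ² + q²Δλ²) = 3433·0.73590 = 2526 nmi

2526 nmi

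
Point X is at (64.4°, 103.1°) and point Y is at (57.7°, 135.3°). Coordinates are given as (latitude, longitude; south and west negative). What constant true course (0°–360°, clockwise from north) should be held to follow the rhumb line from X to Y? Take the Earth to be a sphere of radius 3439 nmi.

Δψ = ln[tan(π/4+φ₂/2)/tan(π/4+φ₁/2)] = -0.2426
Δλ = +0.5620 rad (taken the short way round)
course = atan2(Δλ, Δψ) = 113.35°

113.4°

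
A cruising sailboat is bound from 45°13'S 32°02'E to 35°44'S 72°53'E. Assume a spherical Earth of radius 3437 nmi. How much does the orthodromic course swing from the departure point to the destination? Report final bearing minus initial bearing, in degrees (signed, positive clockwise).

-27.3°

At departure: θ₁ = atan2(sin Δλ cos φ₂, cos φ₁ sin φ₂ − sin φ₁ cos φ₂ cos Δλ) = 87.37°
At arrival: θ₂ = atan2(sin Δλ cos φ₁, −cos φ₂ sin φ₁ + sin φ₂ cos φ₁ cos Δλ) = 60.10°
Δθ = θ₂ − θ₁ = -27.3°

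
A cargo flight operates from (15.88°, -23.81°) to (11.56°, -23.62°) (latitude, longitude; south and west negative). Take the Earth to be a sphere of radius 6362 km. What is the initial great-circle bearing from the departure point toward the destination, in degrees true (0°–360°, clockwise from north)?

177.5°

N = sin Δλ·cos φ₂ = +0.0032;  D = cos φ₁ sin φ₂ − sin φ₁ cos φ₂ cos Δλ = -0.0753
initial course = atan2(N, D) = 177.53°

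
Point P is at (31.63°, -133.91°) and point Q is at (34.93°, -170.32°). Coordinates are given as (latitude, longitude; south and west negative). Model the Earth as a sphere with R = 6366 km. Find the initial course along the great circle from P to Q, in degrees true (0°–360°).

286.2°

N = sin Δλ·cos φ₂ = -0.4866;  D = cos φ₁ sin φ₂ − sin φ₁ cos φ₂ cos Δλ = +0.1415
initial course = atan2(N, D) = 286.21°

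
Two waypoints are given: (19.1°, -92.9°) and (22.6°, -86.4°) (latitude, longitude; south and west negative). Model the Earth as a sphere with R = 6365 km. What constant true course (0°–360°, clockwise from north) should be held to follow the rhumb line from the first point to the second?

60.0°

Meridional parts: M(φ₁)=+0.3397, M(φ₂)=+0.4051 → ΔM = +0.0654;  Δλ = +0.1134 rad
tan C = Δλ / ΔM = +1.7352 → C = 60.04°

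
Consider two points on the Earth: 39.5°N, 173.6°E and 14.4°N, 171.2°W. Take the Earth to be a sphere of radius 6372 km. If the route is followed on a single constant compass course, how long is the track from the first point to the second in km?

Rhumb course C = atan2(Δλ, Δψ) with Δψ = ln[tan(π/4+φ₂/2)/tan(π/4+φ₁/2)] = -0.4975, Δλ = +0.2653 → C = 151.93°
d = R·|Δφ| / |cos C| = 6372·0.43808 / 0.88240 = 3163 km

3163 km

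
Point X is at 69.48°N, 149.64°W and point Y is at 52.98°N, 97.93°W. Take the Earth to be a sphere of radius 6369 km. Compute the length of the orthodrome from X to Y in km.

3172 km

Haversine: a = sin²(Δφ/2)+cos φ₁ cos φ₂ sin²(Δλ/2) = 0.06073;  σ = 2·atan2(√a,√(1−a))
σ = 28.533° → d = Rσ = 6369·0.49799 = 3172 km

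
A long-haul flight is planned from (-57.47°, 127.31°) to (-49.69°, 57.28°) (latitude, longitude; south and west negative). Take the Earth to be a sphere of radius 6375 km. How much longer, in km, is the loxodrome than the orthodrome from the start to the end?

Great circle: cos σ = sin φ₁ sin φ₂ + cos φ₁ cos φ₂ cos Δλ,  σ = 0.7048 rad → d_gc = 4493.2 km
Rhumb line: Δψ = +0.2295, q = Δφ/Δψ = 0.5916, d_rh = R√(Δφ²+q²Δλ²) = 4689.9 km
Excess = 4689.9 − 4493.2 = 196.7 ≈ 197 km

197 km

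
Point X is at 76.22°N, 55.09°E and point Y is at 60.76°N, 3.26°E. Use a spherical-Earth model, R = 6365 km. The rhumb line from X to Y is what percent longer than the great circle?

Great circle: σ = 0.4043 rad → d_gc = Rσ = 2573.5 km
Rhumb: Δφ = -0.2698, Δλ = -0.9046, Δψ = -0.7695, q = Δφ/Δψ = 0.3506 → d_rh = R√(Δφ²+q²Δλ²) = 2650.6 km
Excess = (2650.6 − 2573.5) / 2573.5 = 77.1 / 2573.5 = 3.00% ≈ 3.0%

3.0%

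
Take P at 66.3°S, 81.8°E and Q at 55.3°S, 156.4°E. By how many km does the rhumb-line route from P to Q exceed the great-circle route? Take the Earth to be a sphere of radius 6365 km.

Great circle: cos σ = sin φ₁ sin φ₂ + cos φ₁ cos φ₂ cos Δλ,  σ = 0.6205 rad → d_gc = 3949.7 km
Rhumb line: Δψ = +0.3981, q = Δφ/Δψ = 0.4823, d_rh = R√(Δφ²+q²Δλ²) = 4179.3 km
Excess = 4179.3 − 3949.7 = 229.6 ≈ 230 km

230 km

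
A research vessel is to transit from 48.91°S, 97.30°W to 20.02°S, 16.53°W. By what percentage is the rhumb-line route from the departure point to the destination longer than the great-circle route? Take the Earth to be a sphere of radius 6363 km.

3.2%

Great circle: σ = 1.2057 rad → d_gc = Rσ = 7671.7 km
Rhumb: Δφ = +0.5042, Δλ = +1.4097, Δψ = +0.6247, q = Δφ/Δψ = 0.8072 → d_rh = R√(Δφ²+q²Δλ²) = 7919.5 km
Excess = (7919.5 − 7671.7) / 7671.7 = 247.8 / 7671.7 = 3.23% ≈ 3.2%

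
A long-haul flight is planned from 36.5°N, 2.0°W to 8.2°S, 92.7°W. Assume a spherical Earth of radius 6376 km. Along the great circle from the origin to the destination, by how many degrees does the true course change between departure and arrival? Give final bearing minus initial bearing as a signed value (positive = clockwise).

Initial bearing θ₁ = atan2(sin Δλ cos φ₂, cos φ₁ sin φ₂ − sin φ₁ cos φ₂ cos Δλ) = 263.80°
Final bearing θ₂ = (initial bearing from the destination back to the start) + 180° = 233.84°
Δθ = θ₂ − θ₁ = -30.0°

-30.0°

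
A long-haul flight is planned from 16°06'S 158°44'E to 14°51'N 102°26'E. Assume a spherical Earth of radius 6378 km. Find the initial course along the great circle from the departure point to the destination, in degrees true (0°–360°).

296.2°

θ = atan2( sin Δλ·cos φ₂ ,  cos φ₁ sin φ₂ − sin φ₁ cos φ₂ cos Δλ )
  = atan2(-0.8042, +0.3950) = 296.16°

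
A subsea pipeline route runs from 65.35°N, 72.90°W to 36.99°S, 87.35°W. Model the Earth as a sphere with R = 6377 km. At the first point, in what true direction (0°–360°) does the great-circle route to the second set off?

191.8°

θ = atan2( sin Δλ·cos φ₂ ,  cos φ₁ sin φ₂ − sin φ₁ cos φ₂ cos Δλ )
  = atan2(-0.1993, -0.9539) = 191.80°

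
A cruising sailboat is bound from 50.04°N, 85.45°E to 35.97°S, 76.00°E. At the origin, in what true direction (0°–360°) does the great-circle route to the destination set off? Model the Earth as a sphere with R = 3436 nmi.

187.7°

N = sin Δλ·cos φ₂ = -0.1329;  D = cos φ₁ sin φ₂ − sin φ₁ cos φ₂ cos Δλ = -0.9892
initial course = atan2(N, D) = 187.65°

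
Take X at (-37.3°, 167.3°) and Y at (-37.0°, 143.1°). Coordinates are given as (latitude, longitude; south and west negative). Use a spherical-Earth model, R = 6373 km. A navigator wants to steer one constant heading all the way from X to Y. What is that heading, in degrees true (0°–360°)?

270.9°

Δψ = ln[tan(π/4+φ₂/2)/tan(π/4+φ₁/2)] = +0.0066
Δλ = -0.4224 rad (taken the short way round)
course = atan2(Δλ, Δψ) = 270.89°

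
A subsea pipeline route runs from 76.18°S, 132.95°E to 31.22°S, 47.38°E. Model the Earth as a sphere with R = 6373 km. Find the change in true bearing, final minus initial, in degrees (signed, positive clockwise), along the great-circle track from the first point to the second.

Initial bearing θ₁ = atan2(sin Δλ cos φ₂, cos φ₁ sin φ₂ − sin φ₁ cos φ₂ cos Δλ) = 266.00°
Final bearing θ₂ = (initial bearing from the destination back to the start) + 180° = 343.82°
Δθ = θ₂ − θ₁ = +77.8°

+77.8°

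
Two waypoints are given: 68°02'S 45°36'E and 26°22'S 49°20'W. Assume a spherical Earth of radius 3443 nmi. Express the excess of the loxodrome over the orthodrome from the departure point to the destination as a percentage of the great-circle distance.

7.5%

Great circle: σ = 1.1777 rad → d_gc = Rσ = 4054.8 nmi
Rhumb: Δφ = +0.7272, Δλ = -1.6569, Δψ = +1.1621, q = Δφ/Δψ = 0.6258 → d_rh = R√(Δφ²+q²Δλ²) = 4360.3 nmi
Excess = (4360.3 − 4054.8) / 4054.8 = 305.5 / 4054.8 = 7.53% ≈ 7.5%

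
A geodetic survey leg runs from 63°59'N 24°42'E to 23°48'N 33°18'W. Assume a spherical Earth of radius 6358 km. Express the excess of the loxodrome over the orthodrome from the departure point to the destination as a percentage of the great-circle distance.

Great circle: σ = 0.9578 rad → d_gc = Rσ = 6089.7 km
Rhumb: Δφ = -0.7013, Δλ = -1.0123, Δψ = -1.0374, q = Δφ/Δψ = 0.6761 → d_rh = R√(Δφ²+q²Δλ²) = 6230.3 km
Excess = (6230.3 − 6089.7) / 6089.7 = 140.6 / 6089.7 = 2.31% ≈ 2.3%

2.3%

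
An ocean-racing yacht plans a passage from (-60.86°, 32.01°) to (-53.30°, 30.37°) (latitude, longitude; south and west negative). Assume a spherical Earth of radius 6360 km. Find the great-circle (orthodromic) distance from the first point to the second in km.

Haversine: a = sin²(Δφ/2)+cos φ₁ cos φ₂ sin²(Δλ/2) = 0.00441;  σ = 2·atan2(√a,√(1−a))
σ = 7.612° → d = Rσ = 6360·0.13285 = 845 km

845 km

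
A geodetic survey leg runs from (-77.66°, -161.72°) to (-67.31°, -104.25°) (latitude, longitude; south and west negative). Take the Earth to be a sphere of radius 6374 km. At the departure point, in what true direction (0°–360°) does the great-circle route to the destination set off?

89.0°

N = sin Δλ·cos φ₂ = +0.3252;  D = cos φ₁ sin φ₂ − sin φ₁ cos φ₂ cos Δλ = +0.0055
initial course = atan2(N, D) = 89.04°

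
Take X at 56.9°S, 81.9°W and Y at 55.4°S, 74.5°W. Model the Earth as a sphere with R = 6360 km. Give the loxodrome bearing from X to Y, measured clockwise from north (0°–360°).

Meridional parts: M(φ₁)=-1.2135, M(φ₂)=-1.1665 → ΔM = +0.0470;  Δλ = +0.1292 rad
tan C = Δλ / ΔM = +2.7475 → C = 70.00°

70.0°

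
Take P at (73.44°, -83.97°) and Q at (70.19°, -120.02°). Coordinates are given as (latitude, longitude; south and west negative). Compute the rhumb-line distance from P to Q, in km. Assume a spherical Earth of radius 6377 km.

1300 km

Rhumb course C = atan2(Δλ, Δψ) with Δψ = ln[tan(π/4+φ₂/2)/tan(π/4+φ₁/2)] = -0.1822, Δλ = -0.6292 → C = 253.85°
d = R·|Δφ| / |cos C| = 6377·0.05672 / 0.27820 = 1300 km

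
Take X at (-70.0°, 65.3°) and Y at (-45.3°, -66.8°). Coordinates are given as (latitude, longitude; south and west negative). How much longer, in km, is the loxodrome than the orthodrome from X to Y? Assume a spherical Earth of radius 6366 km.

Great circle: cos σ = sin φ₁ sin φ₂ + cos φ₁ cos φ₂ cos Δλ,  σ = 1.0395 rad → d_gc = 6617.5 km
Rhumb line: Δψ = +0.8466, q = Δφ/Δψ = 0.5092, d_rh = R√(Δφ²+q²Δλ²) = 7961.6 km
Excess = 7961.6 − 6617.5 = 1344.1 ≈ 1344 km

1344 km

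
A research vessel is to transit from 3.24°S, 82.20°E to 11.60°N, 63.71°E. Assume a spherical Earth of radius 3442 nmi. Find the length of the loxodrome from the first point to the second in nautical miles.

Rhumb course C = atan2(Δλ, Δψ) with Δψ = ln[tan(π/4+φ₂/2)/tan(π/4+φ₁/2)] = +0.2604, Δλ = -0.3227 → C = 308.90°
d = R·|Δφ| / |cos C| = 3442·0.25901 / 0.62802 = 1420 nmi

1420 nmi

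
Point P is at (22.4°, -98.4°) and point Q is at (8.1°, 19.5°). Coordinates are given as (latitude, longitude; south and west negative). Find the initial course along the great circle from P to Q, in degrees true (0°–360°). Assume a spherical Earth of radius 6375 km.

70.7°

N = sin Δλ·cos φ₂ = +0.8749;  D = cos φ₁ sin φ₂ − sin φ₁ cos φ₂ cos Δλ = +0.3068
initial course = atan2(N, D) = 70.68°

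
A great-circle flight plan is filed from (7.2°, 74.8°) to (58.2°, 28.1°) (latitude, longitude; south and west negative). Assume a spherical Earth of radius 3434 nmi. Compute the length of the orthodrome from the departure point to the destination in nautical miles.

cos σ = sin φ₁ sin φ₂ + cos φ₁ cos φ₂ cos Δλ
      = sin(7.20°)sin(58.20°) + cos(7.20°)cos(58.20°)cos(-46.70°) = 0.4651
σ = 62.286° → d = Rσ = 3434·1.08709 = 3733 nmi

3733 nmi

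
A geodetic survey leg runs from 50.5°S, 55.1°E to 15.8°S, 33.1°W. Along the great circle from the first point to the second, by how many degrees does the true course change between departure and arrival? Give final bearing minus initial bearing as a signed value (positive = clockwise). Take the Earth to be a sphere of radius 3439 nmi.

+58.1°

Initial bearing θ₁ = atan2(sin Δλ cos φ₂, cos φ₁ sin φ₂ − sin φ₁ cos φ₂ cos Δλ) = 261.14°
Final bearing θ₂ = (initial bearing from the destination back to the start) + 180° = 319.22°
Δθ = θ₂ − θ₁ = +58.1°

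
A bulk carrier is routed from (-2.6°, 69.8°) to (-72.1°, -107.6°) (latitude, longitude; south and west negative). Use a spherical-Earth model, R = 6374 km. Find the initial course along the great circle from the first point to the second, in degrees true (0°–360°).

180.8°

N = sin Δλ·cos φ₂ = -0.0139;  D = cos φ₁ sin φ₂ − sin φ₁ cos φ₂ cos Δλ = -0.9645
initial course = atan2(N, D) = 180.83°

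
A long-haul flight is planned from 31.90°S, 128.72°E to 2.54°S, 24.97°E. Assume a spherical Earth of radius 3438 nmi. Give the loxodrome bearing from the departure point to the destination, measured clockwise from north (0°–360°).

286.7°

Meridional parts: M(φ₁)=-0.5880, M(φ₂)=-0.0443 → ΔM = +0.5436;  Δλ = -1.8108 rad
tan C = Δλ / ΔM = -3.3309 → C = 286.71°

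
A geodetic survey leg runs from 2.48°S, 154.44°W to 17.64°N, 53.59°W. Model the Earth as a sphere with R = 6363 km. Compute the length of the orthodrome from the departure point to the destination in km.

cos σ = sin φ₁ sin φ₂ + cos φ₁ cos φ₂ cos Δλ
      = sin(-2.48°)sin(17.64°) + cos(-2.48°)cos(17.64°)cos(100.85°) = -0.1923
σ = 101.089° → d = Rσ = 6363·1.76433 = 11226 km

11226 km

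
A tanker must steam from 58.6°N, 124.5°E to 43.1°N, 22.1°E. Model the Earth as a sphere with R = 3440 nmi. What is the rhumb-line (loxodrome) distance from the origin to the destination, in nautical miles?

3945 nmi

Rhumb course C = atan2(Δλ, Δψ) with Δψ = ln[tan(π/4+φ₂/2)/tan(π/4+φ₁/2)] = -0.4339, Δλ = -1.7872 → C = 256.35°
d = R·|Δφ| / |cos C| = 3440·0.27053 / 0.23591 = 3945 nmi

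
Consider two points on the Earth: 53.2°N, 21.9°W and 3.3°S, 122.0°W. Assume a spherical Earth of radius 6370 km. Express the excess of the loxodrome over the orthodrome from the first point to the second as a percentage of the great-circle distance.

3.6%

Great circle: σ = 1.7223 rad → d_gc = Rσ = 10971.3 km
Rhumb: Δφ = -0.9861, Δλ = -1.7471, Δψ = -1.1583, q = Δφ/Δψ = 0.8514 → d_rh = R√(Δφ²+q²Δλ²) = 11367.8 km
Excess = (11367.8 − 10971.3) / 10971.3 = 396.5 / 10971.3 = 3.61% ≈ 3.6%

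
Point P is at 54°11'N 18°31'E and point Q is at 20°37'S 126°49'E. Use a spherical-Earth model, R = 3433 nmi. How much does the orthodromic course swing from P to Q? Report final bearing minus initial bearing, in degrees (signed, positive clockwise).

+53.4°

At departure: θ₁ = atan2(sin Δλ cos φ₂, cos φ₁ sin φ₂ − sin φ₁ cos φ₂ cos Δλ) = 87.92°
At arrival: θ₂ = atan2(sin Δλ cos φ₁, −cos φ₂ sin φ₁ + sin φ₂ cos φ₁ cos Δλ) = 141.33°
Δθ = θ₂ − θ₁ = +53.4°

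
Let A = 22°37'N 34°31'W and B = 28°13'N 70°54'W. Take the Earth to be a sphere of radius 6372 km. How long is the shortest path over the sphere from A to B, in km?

Haversine: a = sin²(Δφ/2)+cos φ₁ cos φ₂ sin²(Δλ/2) = 0.08167;  σ = 2·atan2(√a,√(1−a))
σ = 33.210° → d = Rσ = 6372·0.57963 = 3693 km

3693 km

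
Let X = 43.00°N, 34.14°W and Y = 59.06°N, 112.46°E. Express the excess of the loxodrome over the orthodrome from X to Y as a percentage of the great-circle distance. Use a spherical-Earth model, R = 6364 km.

Great circle: σ = 1.2963 rad → d_gc = Rσ = 8249.8 km
Rhumb: Δφ = +0.2803, Δλ = +2.5587, Δψ = +0.4518, q = Δφ/Δψ = 0.6205 → d_rh = R√(Δφ²+q²Δλ²) = 10259.4 km
Excess = (10259.4 − 8249.8) / 8249.8 = 2009.6 / 8249.8 = 24.36% ≈ 24.4%

24.4%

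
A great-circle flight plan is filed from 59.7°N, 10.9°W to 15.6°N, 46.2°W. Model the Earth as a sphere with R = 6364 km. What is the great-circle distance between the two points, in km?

5669 km

Haversine: a = sin²(Δφ/2)+cos φ₁ cos φ₂ sin²(Δλ/2) = 0.18561;  σ = 2·atan2(√a,√(1−a))
σ = 51.040° → d = Rσ = 6364·0.89081 = 5669 km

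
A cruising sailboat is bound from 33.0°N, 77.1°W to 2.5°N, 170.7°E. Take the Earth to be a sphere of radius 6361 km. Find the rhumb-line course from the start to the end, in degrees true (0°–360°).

253.8°

Δψ = ln[tan(π/4+φ₂/2)/tan(π/4+φ₁/2)] = -0.5671
Δλ = -1.9583 rad (taken the short way round)
course = atan2(Δλ, Δψ) = 253.85°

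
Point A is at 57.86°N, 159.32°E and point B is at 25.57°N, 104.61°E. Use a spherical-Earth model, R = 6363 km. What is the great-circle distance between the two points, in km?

Haversine: a = sin²(Δφ/2)+cos φ₁ cos φ₂ sin²(Δλ/2) = 0.17865;  σ = 2·atan2(√a,√(1−a))
σ = 50.006° → d = Rσ = 6363·0.87277 = 5553 km

5553 km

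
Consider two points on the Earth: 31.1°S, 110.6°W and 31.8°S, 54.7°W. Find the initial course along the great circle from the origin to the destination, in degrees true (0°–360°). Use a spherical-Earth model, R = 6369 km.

106.2°

θ = atan2( sin Δλ·cos φ₂ ,  cos φ₁ sin φ₂ − sin φ₁ cos φ₂ cos Δλ )
  = atan2(+0.7038, -0.2051) = 106.25°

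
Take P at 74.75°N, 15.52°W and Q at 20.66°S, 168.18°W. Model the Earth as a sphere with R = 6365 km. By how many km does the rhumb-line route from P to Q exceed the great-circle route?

2138 km

Great circle: cos σ = sin φ₁ sin φ₂ + cos φ₁ cos φ₂ cos Δλ,  σ = 2.1640 rad → d_gc = 13773.9 km
Rhumb line: Δψ = -2.3795, q = Δφ/Δψ = 0.6998, d_rh = R√(Δφ²+q²Δλ²) = 15912.0 km
Excess = 15912.0 − 13773.9 = 2138.1 ≈ 2138 km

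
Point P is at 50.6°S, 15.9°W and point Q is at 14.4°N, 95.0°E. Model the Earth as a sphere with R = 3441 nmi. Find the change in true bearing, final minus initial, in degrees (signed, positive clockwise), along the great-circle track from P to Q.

-56.3°

At departure: θ₁ = atan2(sin Δλ cos φ₂, cos φ₁ sin φ₂ − sin φ₁ cos φ₂ cos Δλ) = 96.88°
At arrival: θ₂ = atan2(sin Δλ cos φ₁, −cos φ₂ sin φ₁ + sin φ₂ cos φ₁ cos Δλ) = 40.59°
Δθ = θ₂ − θ₁ = -56.3°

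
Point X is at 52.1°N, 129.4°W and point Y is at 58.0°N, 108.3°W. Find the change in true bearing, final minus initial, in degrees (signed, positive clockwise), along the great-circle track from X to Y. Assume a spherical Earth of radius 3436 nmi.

+17.4°

Initial bearing θ₁ = atan2(sin Δλ cos φ₂, cos φ₁ sin φ₂ − sin φ₁ cos φ₂ cos Δλ) = 55.56°
Final bearing θ₂ = (initial bearing from the destination back to the start) + 180° = 72.94°
Δθ = θ₂ − θ₁ = +17.4°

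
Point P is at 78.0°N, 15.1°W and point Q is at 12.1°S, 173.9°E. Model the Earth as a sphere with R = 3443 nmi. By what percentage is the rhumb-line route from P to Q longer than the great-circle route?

24.2%

Great circle: σ = 1.9887 rad → d_gc = Rσ = 6847.0 nmi
Rhumb: Δφ = -1.5725, Δλ = -2.9845, Δψ = -2.4656, q = Δφ/Δψ = 0.6378 → d_rh = R√(Δφ²+q²Δλ²) = 8501.0 nmi
Excess = (8501.0 − 6847.0) / 6847.0 = 1654.0 / 6847.0 = 24.16% ≈ 24.2%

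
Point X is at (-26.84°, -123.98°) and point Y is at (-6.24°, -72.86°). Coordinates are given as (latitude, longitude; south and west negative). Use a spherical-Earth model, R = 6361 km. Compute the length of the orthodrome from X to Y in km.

5852 km

Haversine: a = sin²(Δφ/2)+cos φ₁ cos φ₂ sin²(Δλ/2) = 0.19709;  σ = 2·atan2(√a,√(1−a))
σ = 52.712° → d = Rσ = 6361·0.91999 = 5852 km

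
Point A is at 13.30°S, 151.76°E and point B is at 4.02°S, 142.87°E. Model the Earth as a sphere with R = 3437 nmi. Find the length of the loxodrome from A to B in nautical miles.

Rhumb course C = atan2(Δλ, Δψ) with Δψ = ln[tan(π/4+φ₂/2)/tan(π/4+φ₁/2)] = +0.1640, Δλ = -0.1552 → C = 316.59°
d = R·|Δφ| / |cos C| = 3437·0.16197 / 0.72646 = 766 nmi

766 nmi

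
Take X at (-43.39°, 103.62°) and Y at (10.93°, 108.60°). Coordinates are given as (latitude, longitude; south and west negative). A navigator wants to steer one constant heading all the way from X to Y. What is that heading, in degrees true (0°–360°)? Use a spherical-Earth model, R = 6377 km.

4.8°

Δψ = ln[tan(π/4+φ₂/2)/tan(π/4+φ₁/2)] = +1.0341
Δλ = +0.0869 rad (taken the short way round)
course = atan2(Δλ, Δψ) = 4.80°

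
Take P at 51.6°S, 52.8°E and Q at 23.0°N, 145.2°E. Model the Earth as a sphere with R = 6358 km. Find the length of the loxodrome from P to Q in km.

Δψ = ln[tan(π/4+φ₂/2)/tan(π/4+φ₁/2)] = +1.4675;  Δφ = +1.3020 rad,  Δλ = +1.6127 rad
q = Δφ/Δψ = 0.8872
d = R·√(Δφ² + q²Δλ²) = 6358·1.93453 = 12300 km

12300 km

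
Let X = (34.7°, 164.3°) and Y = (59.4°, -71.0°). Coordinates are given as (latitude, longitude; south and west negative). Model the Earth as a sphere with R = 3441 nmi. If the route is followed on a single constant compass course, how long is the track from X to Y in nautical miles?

Δψ = ln[tan(π/4+φ₂/2)/tan(π/4+φ₁/2)] = +0.6497;  Δφ = +0.4311 rad,  Δλ = +2.1764 rad
q = Δφ/Δψ = 0.6635
d = R·√(Δφ² + q²Δλ²) = 3441·1.50700 = 5186 nmi

5186 nmi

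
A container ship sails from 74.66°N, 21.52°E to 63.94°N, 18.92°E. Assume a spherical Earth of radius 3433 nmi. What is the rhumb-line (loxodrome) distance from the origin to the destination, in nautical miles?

645 nmi

Δψ = ln[tan(π/4+φ₂/2)/tan(π/4+φ₁/2)] = -0.5414;  Δφ = -0.1871 rad,  Δλ = -0.0454 rad
q = Δφ/Δψ = 0.3456
d = R·√(Δφ² + q²Δλ²) = 3433·0.18776 = 645 nmi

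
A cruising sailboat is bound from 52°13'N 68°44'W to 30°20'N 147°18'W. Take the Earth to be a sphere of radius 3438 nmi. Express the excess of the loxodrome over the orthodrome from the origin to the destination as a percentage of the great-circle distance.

Great circle: σ = 1.0426 rad → d_gc = Rσ = 3584.5 nmi
Rhumb: Δφ = -0.3819, Δλ = -1.3712, Δψ = -0.5163, q = Δφ/Δψ = 0.7398 → d_rh = R√(Δφ²+q²Δλ²) = 3726.6 nmi
Excess = (3726.6 − 3584.5) / 3584.5 = 142.1 / 3584.5 = 3.96% ≈ 4.0%

4.0%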